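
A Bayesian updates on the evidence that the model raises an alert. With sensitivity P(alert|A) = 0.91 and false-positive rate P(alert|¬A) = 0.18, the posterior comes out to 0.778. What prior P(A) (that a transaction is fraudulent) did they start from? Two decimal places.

P(A) = 0.41

Bayes' rule in odds form gives O(A|E) = O(A)·[P(E|A)/P(E|¬A)], hence O(A) = O(A|E)/LR.
Posterior odds = 0.778/(1−0.778) = 3.5045. LR = 0.91/0.18 = 5.0556.
Prior odds = 3.5045/5.0556 = 0.6932, so P(A) = 0.6932/(1+0.6932) ≈ 0.41.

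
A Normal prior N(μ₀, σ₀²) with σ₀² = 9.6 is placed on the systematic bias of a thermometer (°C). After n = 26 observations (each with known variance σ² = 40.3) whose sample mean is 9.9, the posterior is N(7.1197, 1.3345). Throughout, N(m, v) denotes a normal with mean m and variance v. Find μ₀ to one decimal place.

The posterior mean is a precision-weighted average: μ_n = (τ₀μ₀ + τ_data·x̄)/(τ₀+τ_data), with τ₀=1/σ₀² and τ_data=n/σ².
Here τ₀ = 1/9.6 = 0.104167 and τ_data = 26/40.3 = 0.645161, so τ_n = 0.749328.
Rearranging for μ₀: μ₀ = (μ_n·τ_n − τ_data·x̄)/τ₀ = (7.1197·0.749328 − 0.645161·9.9) / 0.104167 = -1.052103/0.104167 ≈ -10.1.

μ₀ = -10.1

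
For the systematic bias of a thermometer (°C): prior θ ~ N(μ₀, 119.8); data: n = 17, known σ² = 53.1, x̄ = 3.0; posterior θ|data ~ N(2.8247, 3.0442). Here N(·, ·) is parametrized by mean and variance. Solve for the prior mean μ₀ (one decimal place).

μ₀ = -3.9

With known observation variance, the Normal–Normal posterior has precision τ_n = τ₀ + n/σ² and mean μ_n = (τ₀μ₀ + (n/σ²)x̄)/τ_n.
Here τ₀ = 1/119.8 = 0.008347 and τ_data = 17/53.1 = 0.320151, so τ_n = 0.328498.
Rearranging for μ₀: μ₀ = (μ_n·τ_n − τ_data·x̄)/τ₀ = (2.8247·0.328498 − 0.320151·3.0) / 0.008347 = -0.032545/0.008347 ≈ -3.9.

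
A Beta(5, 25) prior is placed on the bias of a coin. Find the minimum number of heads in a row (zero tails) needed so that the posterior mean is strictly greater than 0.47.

After k heads and 0 tails the posterior is Beta(5+k, 25), with mean (5+k)/(5+25+k).
Set (5+k)/(30+k) > 0.47 and solve: k > (0.47·30 − 5)/(1 − 0.47) = 17.170.
The smallest integer exceeding 17.170 is 18.

k = 18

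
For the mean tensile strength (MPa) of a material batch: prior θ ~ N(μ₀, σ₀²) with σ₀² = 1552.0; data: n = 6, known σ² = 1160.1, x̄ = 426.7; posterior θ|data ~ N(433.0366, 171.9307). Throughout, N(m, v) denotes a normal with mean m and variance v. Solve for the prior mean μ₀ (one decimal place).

The posterior mean is a precision-weighted average: μ_n = (τ₀μ₀ + τ_data·x̄)/(τ₀+τ_data), with τ₀=1/σ₀² and τ_data=n/σ².
Here τ₀ = 1/1552.0 = 0.000644 and τ_data = 6/1160.1 = 0.005172, so τ_n = 0.005816.
Rearranging for μ₀: μ₀ = (μ_n·τ_n − τ_data·x̄)/τ₀ = (433.0366·0.005816 − 0.005172·426.7) / 0.000644 = 0.311648/0.000644 ≈ 483.9.

μ₀ = 483.9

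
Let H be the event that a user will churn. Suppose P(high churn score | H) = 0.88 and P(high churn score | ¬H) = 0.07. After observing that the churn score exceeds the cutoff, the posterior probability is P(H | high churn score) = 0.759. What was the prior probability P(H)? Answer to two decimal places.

Bayes' rule in odds form gives O(H|E) = O(H)·[P(E|H)/P(E|¬H)], hence O(H) = O(H|E)/LR.
Posterior odds = 0.759/(1−0.759) = 3.1494. LR = 0.88/0.07 = 12.5714.
Prior odds = 3.1494/12.5714 = 0.2505, so P(H) = 0.2505/(1+0.2505) ≈ 0.20.

P(H) = 0.20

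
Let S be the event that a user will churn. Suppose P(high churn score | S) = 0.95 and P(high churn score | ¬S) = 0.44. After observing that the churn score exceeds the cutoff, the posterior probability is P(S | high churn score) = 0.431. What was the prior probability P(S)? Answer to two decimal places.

P(S) = 0.26

In odds form, posterior odds = prior odds × likelihood ratio, so prior odds = posterior odds ÷ LR.
Posterior odds = 0.431/(1−0.431) = 0.7575. LR = 0.95/0.44 = 2.1591.
Prior odds = 0.7575/2.1591 = 0.3508, so P(S) = 0.3508/(1+0.3508) ≈ 0.26.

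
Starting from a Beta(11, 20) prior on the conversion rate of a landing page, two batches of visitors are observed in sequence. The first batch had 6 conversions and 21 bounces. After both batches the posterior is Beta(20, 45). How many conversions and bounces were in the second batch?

3 conversions and 4 bounces

Because Beta–binomial updating is additive in the counts, the combined data contributed (α_post−α_prior, β_post−β_prior) successes and failures.
Total across both batches: 20−11=9 conversions, 45−20=25 bounces.
Subtract the first batch: 9−6=3 conversions and 25−21=4 bounces.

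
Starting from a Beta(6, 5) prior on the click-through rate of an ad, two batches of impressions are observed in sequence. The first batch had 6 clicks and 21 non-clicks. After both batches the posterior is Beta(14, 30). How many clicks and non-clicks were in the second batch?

2 clicks and 4 non-clicks

Because Beta–binomial updating is additive in the counts, the combined data contributed (α_post−α_prior, β_post−β_prior) successes and failures.
Total across both batches: 14−6=8 clicks, 30−5=25 non-clicks.
Subtract the first batch: 8−6=2 clicks and 25−21=4 non-clicks.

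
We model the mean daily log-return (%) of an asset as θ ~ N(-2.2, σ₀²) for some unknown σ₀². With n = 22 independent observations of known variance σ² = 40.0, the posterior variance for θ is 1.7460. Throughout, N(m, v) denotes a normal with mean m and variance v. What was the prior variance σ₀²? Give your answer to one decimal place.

Posterior precision equals prior precision plus data precision: 1/σ_n² = 1/σ₀² + n/σ².
So 1/σ₀² = 1/1.7460 − 22/40.0 = 0.572738 − 0.550000 = 0.022738.
Hence σ₀² = 1/0.022738 ≈ 44.0.

σ₀² = 44.0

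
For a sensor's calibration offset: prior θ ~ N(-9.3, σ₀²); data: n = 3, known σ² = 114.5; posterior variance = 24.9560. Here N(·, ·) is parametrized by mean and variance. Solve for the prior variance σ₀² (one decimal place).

For the Normal–Normal model with known σ², precisions add: τ_n = τ₀ + n/σ².
So 1/σ₀² = 1/24.9560 − 3/114.5 = 0.040071 − 0.026201 = 0.013870.
Hence σ₀² = 1/0.013870 ≈ 72.1.

σ₀² = 72.1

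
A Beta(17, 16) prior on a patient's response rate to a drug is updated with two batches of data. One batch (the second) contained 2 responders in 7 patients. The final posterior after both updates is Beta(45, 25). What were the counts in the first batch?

Sequential conjugate updates are equivalent to a single update on the pooled data, so total successes = posterior α − prior α and total failures = posterior β − prior β.
Total across both batches: 45−17=28 responders, 25−16=9 non-responders.
Subtract the second batch: 28−2=26 responders and 9−5=4 non-responders.

26 responders and 4 non-responders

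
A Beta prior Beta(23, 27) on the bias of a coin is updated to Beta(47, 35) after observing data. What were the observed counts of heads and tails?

A Beta(α, β) prior with s successes and f failures in binomial data gives a Beta(α+s, β+f) posterior.
So s = 47 − 23 = 24 and f = 35 − 27 = 8.

24 heads and 8 tails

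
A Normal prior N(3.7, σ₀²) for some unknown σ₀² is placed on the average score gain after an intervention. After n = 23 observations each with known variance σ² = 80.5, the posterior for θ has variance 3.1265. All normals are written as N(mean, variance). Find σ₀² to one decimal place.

σ₀² = 29.3

Posterior precision equals prior precision plus data precision: 1/σ_n² = 1/σ₀² + n/σ².
So 1/σ₀² = 1/3.1265 − 23/80.5 = 0.319846 − 0.285714 = 0.034132.
Hence σ₀² = 1/0.034132 ≈ 29.3.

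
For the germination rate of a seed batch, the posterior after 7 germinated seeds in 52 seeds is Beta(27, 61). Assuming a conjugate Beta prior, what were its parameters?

Beta(20, 16)

Beta is conjugate to the binomial likelihood: posterior = Beta(α+s, β+f).
So α = 27 − 7 = 20 and β = 61 − 45 = 16.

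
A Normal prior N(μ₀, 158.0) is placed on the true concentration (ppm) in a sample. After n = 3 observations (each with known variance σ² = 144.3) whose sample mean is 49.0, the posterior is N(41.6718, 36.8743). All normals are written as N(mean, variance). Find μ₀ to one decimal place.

The posterior mean is a precision-weighted average: μ_n = (τ₀μ₀ + τ_data·x̄)/(τ₀+τ_data), with τ₀=1/σ₀² and τ_data=n/σ².
Here τ₀ = 1/158.0 = 0.006329 and τ_data = 3/144.3 = 0.020790, so τ_n = 0.027119.
Rearranging for μ₀: μ₀ = (μ_n·τ_n − τ_data·x̄)/τ₀ = (41.6718·0.027119 − 0.020790·49.0) / 0.006329 = 0.111388/0.006329 ≈ 17.6.

μ₀ = 17.6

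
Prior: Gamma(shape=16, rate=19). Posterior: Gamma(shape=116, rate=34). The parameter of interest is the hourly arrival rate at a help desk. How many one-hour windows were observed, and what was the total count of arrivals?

A Gamma(α, β) prior (rate parametrization) on a Poisson rate with n observations summing to S gives posterior Gamma(α+S, β+n).
Matching: Σxᵢ = 116 − 16 = 100 and n = 34 − 19 = 15.

n = 15 one-hour windows with total 100 arrivals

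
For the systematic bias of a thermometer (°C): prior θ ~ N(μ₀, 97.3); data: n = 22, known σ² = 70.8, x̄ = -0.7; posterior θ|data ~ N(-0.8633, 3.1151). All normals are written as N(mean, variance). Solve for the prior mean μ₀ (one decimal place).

μ₀ = -5.8

The posterior mean is a precision-weighted average: μ_n = (τ₀μ₀ + τ_data·x̄)/(τ₀+τ_data), with τ₀=1/σ₀² and τ_data=n/σ².
Here τ₀ = 1/97.3 = 0.010277 and τ_data = 22/70.8 = 0.310734, so τ_n = 0.321011.
Rearranging for μ₀: μ₀ = (μ_n·τ_n − τ_data·x̄)/τ₀ = (-0.8633·0.321011 − 0.310734·-0.7) / 0.010277 = -0.059615/0.010277 ≈ -5.8.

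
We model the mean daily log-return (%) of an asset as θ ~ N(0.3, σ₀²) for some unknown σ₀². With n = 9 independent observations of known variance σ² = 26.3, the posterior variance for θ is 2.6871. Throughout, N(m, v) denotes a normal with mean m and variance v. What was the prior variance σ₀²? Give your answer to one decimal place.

For the Normal–Normal model with known σ², precisions add: τ_n = τ₀ + n/σ².
So 1/σ₀² = 1/2.6871 − 9/26.3 = 0.372148 − 0.342205 = 0.029943.
Hence σ₀² = 1/0.029943 ≈ 33.4.

σ₀² = 33.4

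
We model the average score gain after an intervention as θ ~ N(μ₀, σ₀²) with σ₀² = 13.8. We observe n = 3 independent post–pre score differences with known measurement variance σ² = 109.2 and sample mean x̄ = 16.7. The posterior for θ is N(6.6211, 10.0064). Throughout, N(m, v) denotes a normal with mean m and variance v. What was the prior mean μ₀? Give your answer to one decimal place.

The posterior mean is a precision-weighted average: μ_n = (τ₀μ₀ + τ_data·x̄)/(τ₀+τ_data), with τ₀=1/σ₀² and τ_data=n/σ².
Here τ₀ = 1/13.8 = 0.072464 and τ_data = 3/109.2 = 0.027473, so τ_n = 0.099937.
Rearranging for μ₀: μ₀ = (μ_n·τ_n − τ_data·x̄)/τ₀ = (6.6211·0.099937 − 0.027473·16.7) / 0.072464 = 0.202894/0.072464 ≈ 2.8.

μ₀ = 2.8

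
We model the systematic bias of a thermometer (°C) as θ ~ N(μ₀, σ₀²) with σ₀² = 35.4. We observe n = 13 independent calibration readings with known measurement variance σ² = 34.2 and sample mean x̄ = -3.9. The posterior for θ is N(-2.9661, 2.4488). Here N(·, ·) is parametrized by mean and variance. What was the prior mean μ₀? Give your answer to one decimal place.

μ₀ = 9.6

The posterior mean is a precision-weighted average: μ_n = (τ₀μ₀ + τ_data·x̄)/(τ₀+τ_data), with τ₀=1/σ₀² and τ_data=n/σ².
Here τ₀ = 1/35.4 = 0.028249 and τ_data = 13/34.2 = 0.380117, so τ_n = 0.408366.
Rearranging for μ₀: μ₀ = (μ_n·τ_n − τ_data·x̄)/τ₀ = (-2.9661·0.408366 − 0.380117·-3.9) / 0.028249 = 0.271202/0.028249 ≈ 9.6.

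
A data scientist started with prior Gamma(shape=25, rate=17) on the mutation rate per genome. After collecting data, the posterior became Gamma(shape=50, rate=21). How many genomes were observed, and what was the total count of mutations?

n = 4 genomes with total 25 mutations

Gamma–Poisson conjugacy: posterior shape = α + Σxᵢ, posterior rate = β + n.
Matching: Σxᵢ = 50 − 25 = 25 and n = 21 − 17 = 4.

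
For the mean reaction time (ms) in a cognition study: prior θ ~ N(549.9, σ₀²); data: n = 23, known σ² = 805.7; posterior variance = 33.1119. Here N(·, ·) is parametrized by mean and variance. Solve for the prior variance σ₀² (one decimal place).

σ₀² = 604.6

For the Normal–Normal model with known σ², precisions add: τ_n = τ₀ + n/σ².
So 1/σ₀² = 1/33.1119 − 23/805.7 = 0.030201 − 0.028547 = 0.001654.
Hence σ₀² = 1/0.001654 ≈ 604.6.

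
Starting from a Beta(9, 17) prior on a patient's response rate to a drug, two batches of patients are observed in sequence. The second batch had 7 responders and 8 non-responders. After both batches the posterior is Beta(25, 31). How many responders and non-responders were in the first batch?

Sequential conjugate updates are equivalent to a single update on the pooled data, so total successes = posterior α − prior α and total failures = posterior β − prior β.
Total across both batches: 25−9=16 responders, 31−17=14 non-responders.
Subtract the second batch: 16−7=9 responders and 14−8=6 non-responders.

9 responders and 6 non-responders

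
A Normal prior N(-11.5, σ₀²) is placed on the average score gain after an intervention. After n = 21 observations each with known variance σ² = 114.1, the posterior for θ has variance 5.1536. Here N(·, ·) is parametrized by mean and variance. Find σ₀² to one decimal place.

σ₀² = 100.1

Posterior precision equals prior precision plus data precision: 1/σ_n² = 1/σ₀² + n/σ².
So 1/σ₀² = 1/5.1536 − 21/114.1 = 0.194039 − 0.184049 = 0.009990.
Hence σ₀² = 1/0.009990 ≈ 100.1.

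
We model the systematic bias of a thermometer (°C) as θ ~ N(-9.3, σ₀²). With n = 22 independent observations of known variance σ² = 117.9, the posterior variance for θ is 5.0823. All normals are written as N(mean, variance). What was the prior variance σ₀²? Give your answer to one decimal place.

σ₀² = 98.4

Posterior precision equals prior precision plus data precision: 1/σ_n² = 1/σ₀² + n/σ².
So 1/σ₀² = 1/5.0823 − 22/117.9 = 0.196761 − 0.186599 = 0.010162.
Hence σ₀² = 1/0.010162 ≈ 98.4.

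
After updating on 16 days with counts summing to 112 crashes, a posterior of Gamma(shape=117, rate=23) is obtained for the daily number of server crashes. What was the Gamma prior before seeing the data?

A Gamma(α, β) prior (rate parametrization) on a Poisson rate with n observations summing to S gives posterior Gamma(α+S, β+n).
So α = 117 − 112 = 5 and β = 23 − 16 = 7.

Gamma(shape=5, rate=7)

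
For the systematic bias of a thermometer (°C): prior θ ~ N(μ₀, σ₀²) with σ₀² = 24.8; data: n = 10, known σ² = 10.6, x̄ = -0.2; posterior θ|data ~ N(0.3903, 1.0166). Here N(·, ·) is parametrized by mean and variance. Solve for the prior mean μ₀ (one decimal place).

μ₀ = 14.2

The posterior mean is a precision-weighted average: μ_n = (τ₀μ₀ + τ_data·x̄)/(τ₀+τ_data), with τ₀=1/σ₀² and τ_data=n/σ².
Here τ₀ = 1/24.8 = 0.040323 and τ_data = 10/10.6 = 0.943396, so τ_n = 0.983719.
Rearranging for μ₀: μ₀ = (μ_n·τ_n − τ_data·x̄)/τ₀ = (0.3903·0.983719 − 0.943396·-0.2) / 0.040323 = 0.572625/0.040323 ≈ 14.2.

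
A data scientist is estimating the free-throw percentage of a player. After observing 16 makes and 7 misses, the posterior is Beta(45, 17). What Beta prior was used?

A Beta(a, b) prior with s successes and f failures in binomial data gives a Beta(a+s, b+f) posterior.
So a = 45 − 16 = 29 and b = 17 − 7 = 10.

Beta(29, 10)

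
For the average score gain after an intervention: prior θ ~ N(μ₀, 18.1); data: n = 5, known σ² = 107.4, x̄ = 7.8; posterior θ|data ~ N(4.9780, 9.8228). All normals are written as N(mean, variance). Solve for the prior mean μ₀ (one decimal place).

μ₀ = 2.6

The posterior mean is a precision-weighted average: μ_n = (τ₀μ₀ + τ_data·x̄)/(τ₀+τ_data), with τ₀=1/σ₀² and τ_data=n/σ².
Here τ₀ = 1/18.1 = 0.055249 and τ_data = 5/107.4 = 0.046555, so τ_n = 0.101804.
Rearranging for μ₀: μ₀ = (μ_n·τ_n − τ_data·x̄)/τ₀ = (4.9780·0.101804 − 0.046555·7.8) / 0.055249 = 0.143651/0.055249 ≈ 2.6.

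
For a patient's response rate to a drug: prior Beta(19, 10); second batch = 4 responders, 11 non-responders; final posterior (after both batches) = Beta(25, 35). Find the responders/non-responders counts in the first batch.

2 responders and 14 non-responders

Sequential conjugate updates are equivalent to a single update on the pooled data, so total successes = posterior α − prior α and total failures = posterior β − prior β.
Total across both batches: 25−19=6 responders, 35−10=25 non-responders.
Subtract the second batch: 6−4=2 responders and 25−11=14 non-responders.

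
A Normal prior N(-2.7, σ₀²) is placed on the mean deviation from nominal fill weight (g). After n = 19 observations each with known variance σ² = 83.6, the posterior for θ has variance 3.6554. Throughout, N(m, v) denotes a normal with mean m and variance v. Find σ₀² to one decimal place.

Posterior precision equals prior precision plus data precision: 1/σ_n² = 1/σ₀² + n/σ².
So 1/σ₀² = 1/3.6554 − 19/83.6 = 0.273568 − 0.227273 = 0.046295.
Hence σ₀² = 1/0.046295 ≈ 21.6.

σ₀² = 21.6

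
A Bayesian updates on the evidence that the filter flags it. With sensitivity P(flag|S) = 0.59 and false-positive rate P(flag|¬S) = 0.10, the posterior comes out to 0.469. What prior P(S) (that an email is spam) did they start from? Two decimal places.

P(S) = 0.13

Bayes' rule in odds form gives O(S|E) = O(S)·[P(E|S)/P(E|¬S)], hence O(S) = O(S|E)/LR.
Posterior odds = 0.469/(1−0.469) = 0.8832. LR = 0.59/0.10 = 5.9000.
Prior odds = 0.8832/5.9000 = 0.1497, so P(S) = 0.1497/(1+0.1497) ≈ 0.13.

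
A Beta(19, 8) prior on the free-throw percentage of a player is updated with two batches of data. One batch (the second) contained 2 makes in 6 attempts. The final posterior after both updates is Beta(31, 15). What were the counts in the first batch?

Because Beta–binomial updating is additive in the counts, the combined data contributed (α_post−α_prior, β_post−β_prior) successes and failures.
Total across both batches: 31−19=12 makes, 15−8=7 misses.
Subtract the second batch: 12−2=10 makes and 7−4=3 misses.

10 makes and 3 misses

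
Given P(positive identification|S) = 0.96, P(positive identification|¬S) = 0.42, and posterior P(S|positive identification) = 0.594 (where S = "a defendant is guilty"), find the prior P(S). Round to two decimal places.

In odds form, posterior odds = prior odds × likelihood ratio, so prior odds = posterior odds ÷ LR.
Posterior odds = 0.594/(1−0.594) = 1.4631. LR = 0.96/0.42 = 2.2857.
Prior odds = 1.4631/2.2857 = 0.6401, so P(S) = 0.6401/(1+0.6401) ≈ 0.39.

P(S) = 0.39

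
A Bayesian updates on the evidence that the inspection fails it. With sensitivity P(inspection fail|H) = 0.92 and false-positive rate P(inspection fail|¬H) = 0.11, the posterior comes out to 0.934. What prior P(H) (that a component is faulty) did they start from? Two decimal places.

In odds form, posterior odds = prior odds × likelihood ratio, so prior odds = posterior odds ÷ LR.
Posterior odds = 0.934/(1−0.934) = 14.1515. LR = 0.92/0.11 = 8.3636.
Prior odds = 14.1515/8.3636 = 1.6920, so P(H) = 1.6920/(1+1.6920) ≈ 0.63.

P(H) = 0.63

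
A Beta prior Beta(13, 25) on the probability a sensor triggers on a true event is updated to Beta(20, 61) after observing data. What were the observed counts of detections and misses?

7 detections and 36 misses

A Beta(α, β) prior with s successes and f failures in binomial data gives a Beta(α+s, β+f) posterior.
Match parameters: s=20−13=7, f=61−25=36.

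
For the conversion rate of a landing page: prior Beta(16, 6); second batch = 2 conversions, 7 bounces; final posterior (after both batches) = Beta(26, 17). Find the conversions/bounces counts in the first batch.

8 conversions and 4 bounces

Because Beta–binomial updating is additive in the counts, the combined data contributed (α_post−α_prior, β_post−β_prior) successes and failures.
Total across both batches: 26−16=10 conversions, 17−6=11 bounces.
Subtract the second batch: 10−2=8 conversions and 11−7=4 bounces.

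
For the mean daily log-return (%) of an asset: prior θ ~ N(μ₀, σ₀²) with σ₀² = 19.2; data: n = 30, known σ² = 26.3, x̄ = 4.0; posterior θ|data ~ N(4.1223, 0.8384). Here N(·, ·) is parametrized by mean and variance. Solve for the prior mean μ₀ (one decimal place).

The posterior mean is a precision-weighted average: μ_n = (τ₀μ₀ + τ_data·x̄)/(τ₀+τ_data), with τ₀=1/σ₀² and τ_data=n/σ².
Here τ₀ = 1/19.2 = 0.052083 and τ_data = 30/26.3 = 1.140684, so τ_n = 1.192767.
Rearranging for μ₀: μ₀ = (μ_n·τ_n − τ_data·x̄)/τ₀ = (4.1223·1.192767 − 1.140684·4.0) / 0.052083 = 0.354207/0.052083 ≈ 6.8.

μ₀ = 6.8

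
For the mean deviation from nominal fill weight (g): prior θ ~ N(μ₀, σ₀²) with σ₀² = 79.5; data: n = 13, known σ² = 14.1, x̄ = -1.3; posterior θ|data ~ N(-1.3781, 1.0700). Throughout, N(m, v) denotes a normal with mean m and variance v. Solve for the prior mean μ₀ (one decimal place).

μ₀ = -7.1

With known observation variance, the Normal–Normal posterior has precision τ_n = τ₀ + n/σ² and mean μ_n = (τ₀μ₀ + (n/σ²)x̄)/τ_n.
Here τ₀ = 1/79.5 = 0.012579 and τ_data = 13/14.1 = 0.921986, so τ_n = 0.934565.
Rearranging for μ₀: μ₀ = (μ_n·τ_n − τ_data·x̄)/τ₀ = (-1.3781·0.934565 − 0.921986·-1.3) / 0.012579 = -0.089342/0.012579 ≈ -7.1.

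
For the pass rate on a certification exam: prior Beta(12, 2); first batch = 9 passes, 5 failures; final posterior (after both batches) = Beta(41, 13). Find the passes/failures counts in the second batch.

Because Beta–binomial updating is additive in the counts, the combined data contributed (α_post−α_prior, β_post−β_prior) successes and failures.
Total across both batches: 41−12=29 passes, 13−2=11 failures.
Subtract the first batch: 29−9=20 passes and 11−5=6 failures.

20 passes and 6 failures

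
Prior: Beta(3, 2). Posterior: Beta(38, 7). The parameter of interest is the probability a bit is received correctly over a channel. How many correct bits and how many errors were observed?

35 correct bits and 5 errors

Beta is conjugate to the binomial likelihood: posterior = Beta(α+s, β+f).
Match parameters: s=38−3=35, f=7−2=5.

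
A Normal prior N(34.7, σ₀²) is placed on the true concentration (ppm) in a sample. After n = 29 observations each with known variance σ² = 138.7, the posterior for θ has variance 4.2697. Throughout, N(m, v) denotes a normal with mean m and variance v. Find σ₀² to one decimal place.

σ₀² = 39.8

Posterior precision equals prior precision plus data precision: 1/σ_n² = 1/σ₀² + n/σ².
So 1/σ₀² = 1/4.2697 − 29/138.7 = 0.234208 − 0.209084 = 0.025124.
Hence σ₀² = 1/0.025124 ≈ 39.8.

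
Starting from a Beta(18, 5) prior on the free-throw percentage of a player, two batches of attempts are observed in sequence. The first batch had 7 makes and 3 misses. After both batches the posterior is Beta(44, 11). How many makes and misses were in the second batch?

19 makes and 3 misses

Sequential conjugate updates are equivalent to a single update on the pooled data, so total successes = posterior α − prior α and total failures = posterior β − prior β.
Total across both batches: 44−18=26 makes, 11−5=6 misses.
Subtract the first batch: 26−7=19 makes and 6−3=3 misses.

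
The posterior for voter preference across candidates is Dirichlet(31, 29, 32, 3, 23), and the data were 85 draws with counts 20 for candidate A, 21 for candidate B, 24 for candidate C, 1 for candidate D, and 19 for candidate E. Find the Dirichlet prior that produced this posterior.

Dirichlet(11, 8, 8, 2, 4)

For a Dirichlet(α) prior with multinomial counts c, the posterior is Dirichlet(α + c) componentwise.
Subtract each count from the matching posterior parameter: 31−20=11, 29−21=8, 32−24=8, 3−1=2, 23−19=4.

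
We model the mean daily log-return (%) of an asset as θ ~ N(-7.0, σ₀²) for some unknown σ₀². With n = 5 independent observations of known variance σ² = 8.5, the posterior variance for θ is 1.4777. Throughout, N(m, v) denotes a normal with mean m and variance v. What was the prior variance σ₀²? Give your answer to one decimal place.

Posterior precision equals prior precision plus data precision: 1/σ_n² = 1/σ₀² + n/σ².
So 1/σ₀² = 1/1.4777 − 5/8.5 = 0.676727 − 0.588235 = 0.088492.
Hence σ₀² = 1/0.088492 ≈ 11.3.

σ₀² = 11.3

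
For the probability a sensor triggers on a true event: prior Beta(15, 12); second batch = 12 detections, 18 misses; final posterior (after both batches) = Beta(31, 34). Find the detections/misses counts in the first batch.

Because Beta–binomial updating is additive in the counts, the combined data contributed (α_post−α_prior, β_post−β_prior) successes and failures.
Total across both batches: 31−15=16 detections, 34−12=22 misses.
Subtract the second batch: 16−12=4 detections and 22−18=4 misses.

4 detections and 4 misses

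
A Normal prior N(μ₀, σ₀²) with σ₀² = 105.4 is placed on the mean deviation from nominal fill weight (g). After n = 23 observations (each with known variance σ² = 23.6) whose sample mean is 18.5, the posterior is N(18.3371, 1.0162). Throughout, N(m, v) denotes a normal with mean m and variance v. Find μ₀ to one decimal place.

μ₀ = 1.6

The posterior mean is a precision-weighted average: μ_n = (τ₀μ₀ + τ_data·x̄)/(τ₀+τ_data), with τ₀=1/σ₀² and τ_data=n/σ².
Here τ₀ = 1/105.4 = 0.009488 and τ_data = 23/23.6 = 0.974576, so τ_n = 0.984064.
Rearranging for μ₀: μ₀ = (μ_n·τ_n − τ_data·x̄)/τ₀ = (18.3371·0.984064 − 0.974576·18.5) / 0.009488 = 0.015224/0.009488 ≈ 1.6.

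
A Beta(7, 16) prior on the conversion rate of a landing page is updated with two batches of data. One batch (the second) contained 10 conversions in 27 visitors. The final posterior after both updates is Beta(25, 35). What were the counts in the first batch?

Because Beta–binomial updating is additive in the counts, the combined data contributed (α_post−α_prior, β_post−β_prior) successes and failures.
Total across both batches: 25−7=18 conversions, 35−16=19 bounces.
Subtract the second batch: 18−10=8 conversions and 19−17=2 bounces.

8 conversions and 2 bounces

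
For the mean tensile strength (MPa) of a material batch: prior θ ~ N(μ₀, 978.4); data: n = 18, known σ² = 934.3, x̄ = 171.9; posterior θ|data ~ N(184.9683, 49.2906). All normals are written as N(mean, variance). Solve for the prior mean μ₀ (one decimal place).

μ₀ = 431.3

The posterior mean is a precision-weighted average: μ_n = (τ₀μ₀ + τ_data·x̄)/(τ₀+τ_data), with τ₀=1/σ₀² and τ_data=n/σ².
Here τ₀ = 1/978.4 = 0.001022 and τ_data = 18/934.3 = 0.019266, so τ_n = 0.020288.
Rearranging for μ₀: μ₀ = (μ_n·τ_n − τ_data·x̄)/τ₀ = (184.9683·0.020288 − 0.019266·171.9) / 0.001022 = 0.440811/0.001022 ≈ 431.3.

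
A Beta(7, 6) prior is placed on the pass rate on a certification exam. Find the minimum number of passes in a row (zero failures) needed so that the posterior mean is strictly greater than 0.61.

After k passes and 0 failures the posterior is Beta(7+k, 6), with mean (7+k)/(7+6+k).
Set (7+k)/(13+k) > 0.61 and solve: k > (0.61·13 − 7)/(1 − 0.61) = 2.385.
The smallest integer exceeding 2.385 is 3, and checking k=3: (10)/(16) = 0.6250 > 0.61.

k = 3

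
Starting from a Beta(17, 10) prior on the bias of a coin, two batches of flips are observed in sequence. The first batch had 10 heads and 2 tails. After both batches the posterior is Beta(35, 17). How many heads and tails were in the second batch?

8 heads and 5 tails

Sequential conjugate updates are equivalent to a single update on the pooled data, so total successes = posterior α − prior α and total failures = posterior β − prior β.
Total across both batches: 35−17=18 heads, 17−10=7 tails.
Subtract the first batch: 18−10=8 heads and 7−2=5 tails.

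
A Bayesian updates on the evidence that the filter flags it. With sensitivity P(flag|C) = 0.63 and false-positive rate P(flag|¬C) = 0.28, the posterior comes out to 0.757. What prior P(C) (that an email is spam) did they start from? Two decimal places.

Bayes' rule in odds form gives O(C|E) = O(C)·[P(E|C)/P(E|¬C)], hence O(C) = O(C|E)/LR.
Posterior odds = 0.757/(1−0.757) = 3.1152. LR = 0.63/0.28 = 2.2500.
Prior odds = 3.1152/2.2500 = 1.3845, so P(C) = 1.3845/(1+1.3845) ≈ 0.58.

P(C) = 0.58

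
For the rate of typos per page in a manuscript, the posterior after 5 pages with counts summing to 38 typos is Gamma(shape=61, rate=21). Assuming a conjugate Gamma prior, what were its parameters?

Gamma(shape=23, rate=16)

A Gamma(α, β) prior (rate parametrization) on a Poisson rate with n observations summing to S gives posterior Gamma(α+S, β+n).
So α = 61 − 38 = 23 and β = 21 − 5 = 16.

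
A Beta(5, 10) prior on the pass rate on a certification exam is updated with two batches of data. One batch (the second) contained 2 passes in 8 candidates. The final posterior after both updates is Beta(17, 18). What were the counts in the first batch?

10 passes and 2 failures

Because Beta–binomial updating is additive in the counts, the combined data contributed (α_post−α_prior, β_post−β_prior) successes and failures.
Total across both batches: 17−5=12 passes, 18−10=8 failures.
Subtract the second batch: 12−2=10 passes and 8−6=2 failures.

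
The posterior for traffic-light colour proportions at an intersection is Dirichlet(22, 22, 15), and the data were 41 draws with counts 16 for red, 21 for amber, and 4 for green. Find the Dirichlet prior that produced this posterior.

Dirichlet(6, 1, 11)

For a Dirichlet(α) prior with multinomial counts c, the posterior is Dirichlet(α + c) componentwise.
Subtract each count from the matching posterior parameter: 22−16=6, 22−21=1, 15−4=11.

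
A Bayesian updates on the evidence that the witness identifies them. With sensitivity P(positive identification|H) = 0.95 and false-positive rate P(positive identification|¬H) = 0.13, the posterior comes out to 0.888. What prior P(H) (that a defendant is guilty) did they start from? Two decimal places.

P(H) = 0.52

In odds form, posterior odds = prior odds × likelihood ratio, so prior odds = posterior odds ÷ LR.
Posterior odds = 0.888/(1−0.888) = 7.9286. LR = 0.95/0.13 = 7.3077.
Prior odds = 7.9286/7.3077 = 1.0850, so P(H) = 1.0850/(1+1.0850) ≈ 0.52.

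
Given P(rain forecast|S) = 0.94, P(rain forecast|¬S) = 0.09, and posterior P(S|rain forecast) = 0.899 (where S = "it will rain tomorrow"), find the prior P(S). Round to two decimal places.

Bayes' rule in odds form gives O(S|E) = O(S)·[P(E|S)/P(E|¬S)], hence O(S) = O(S|E)/LR.
Posterior odds = 0.899/(1−0.899) = 8.9010. LR = 0.94/0.09 = 10.4444.
Prior odds = 8.9010/10.4444 = 0.8522, so P(S) = 0.8522/(1+0.8522) ≈ 0.46.

P(S) = 0.46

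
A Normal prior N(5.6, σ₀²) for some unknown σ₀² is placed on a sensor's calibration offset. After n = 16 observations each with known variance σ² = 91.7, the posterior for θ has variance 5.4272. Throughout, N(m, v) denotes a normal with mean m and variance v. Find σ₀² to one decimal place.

σ₀² = 102.3

Posterior precision equals prior precision plus data precision: 1/σ_n² = 1/σ₀² + n/σ².
So 1/σ₀² = 1/5.4272 − 16/91.7 = 0.184257 − 0.174482 = 0.009775.
Hence σ₀² = 1/0.009775 ≈ 102.3.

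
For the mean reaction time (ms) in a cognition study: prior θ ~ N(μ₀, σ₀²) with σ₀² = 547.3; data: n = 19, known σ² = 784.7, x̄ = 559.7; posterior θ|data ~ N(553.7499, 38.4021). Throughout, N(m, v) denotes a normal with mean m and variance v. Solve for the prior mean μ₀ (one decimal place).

μ₀ = 474.9

With known observation variance, the Normal–Normal posterior has precision τ_n = τ₀ + n/σ² and mean μ_n = (τ₀μ₀ + (n/σ²)x̄)/τ_n.
Here τ₀ = 1/547.3 = 0.001827 and τ_data = 19/784.7 = 0.024213, so τ_n = 0.026040.
Rearranging for μ₀: μ₀ = (μ_n·τ_n − τ_data·x̄)/τ₀ = (553.7499·0.026040 − 0.024213·559.7) / 0.001827 = 0.867631/0.001827 ≈ 474.9.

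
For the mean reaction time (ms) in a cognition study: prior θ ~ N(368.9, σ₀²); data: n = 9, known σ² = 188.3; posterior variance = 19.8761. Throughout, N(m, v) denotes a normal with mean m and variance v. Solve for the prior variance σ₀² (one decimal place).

For the Normal–Normal model with known σ², precisions add: τ_n = τ₀ + n/σ².
So 1/σ₀² = 1/19.8761 − 9/188.3 = 0.050312 − 0.047796 = 0.002516.
Hence σ₀² = 1/0.002516 ≈ 397.5.

σ₀² = 397.5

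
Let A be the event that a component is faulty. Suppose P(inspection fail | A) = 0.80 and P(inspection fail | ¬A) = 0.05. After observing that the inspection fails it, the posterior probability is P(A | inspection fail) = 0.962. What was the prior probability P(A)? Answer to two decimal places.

In odds form, posterior odds = prior odds × likelihood ratio, so prior odds = posterior odds ÷ LR.
Posterior odds = 0.962/(1−0.962) = 25.3158. LR = 0.80/0.05 = 16.0000.
Prior odds = 25.3158/16.0000 = 1.5822, so P(A) = 1.5822/(1+1.5822) ≈ 0.61.

P(A) = 0.61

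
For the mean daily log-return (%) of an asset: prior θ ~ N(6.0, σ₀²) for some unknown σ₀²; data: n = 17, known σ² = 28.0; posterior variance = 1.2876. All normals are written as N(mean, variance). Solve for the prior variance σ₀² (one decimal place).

σ₀² = 5.9

Posterior precision equals prior precision plus data precision: 1/σ_n² = 1/σ₀² + n/σ².
So 1/σ₀² = 1/1.2876 − 17/28.0 = 0.776639 − 0.607143 = 0.169496.
Hence σ₀² = 1/0.169496 ≈ 5.9.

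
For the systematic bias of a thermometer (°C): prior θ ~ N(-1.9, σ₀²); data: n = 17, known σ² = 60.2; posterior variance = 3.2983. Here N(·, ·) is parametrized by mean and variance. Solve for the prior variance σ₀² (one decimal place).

σ₀² = 48.1

Posterior precision equals prior precision plus data precision: 1/σ_n² = 1/σ₀² + n/σ².
So 1/σ₀² = 1/3.2983 − 17/60.2 = 0.303186 − 0.282392 = 0.020794.
Hence σ₀² = 1/0.020794 ≈ 48.1.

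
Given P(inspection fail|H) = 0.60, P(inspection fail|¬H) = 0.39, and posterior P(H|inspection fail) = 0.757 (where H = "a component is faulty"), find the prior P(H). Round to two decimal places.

Bayes' rule in odds form gives O(H|E) = O(H)·[P(E|H)/P(E|¬H)], hence O(H) = O(H|E)/LR.
Posterior odds = 0.757/(1−0.757) = 3.1152. LR = 0.60/0.39 = 1.5385.
Prior odds = 3.1152/1.5385 = 2.0248, so P(H) = 2.0248/(1+2.0248) ≈ 0.67.

P(H) = 0.67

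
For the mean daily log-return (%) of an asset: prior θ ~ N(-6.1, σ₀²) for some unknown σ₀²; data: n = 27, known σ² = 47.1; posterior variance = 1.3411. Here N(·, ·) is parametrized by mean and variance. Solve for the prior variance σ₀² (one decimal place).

σ₀² = 5.8

For the Normal–Normal model with known σ², precisions add: τ_n = τ₀ + n/σ².
So 1/σ₀² = 1/1.3411 − 27/47.1 = 0.745657 − 0.573248 = 0.172409.
Hence σ₀² = 1/0.172409 ≈ 5.8.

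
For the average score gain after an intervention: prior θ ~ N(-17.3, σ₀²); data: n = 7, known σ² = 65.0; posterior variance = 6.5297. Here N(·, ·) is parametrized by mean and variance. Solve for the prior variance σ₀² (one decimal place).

For the Normal–Normal model with known σ², precisions add: τ_n = τ₀ + n/σ².
So 1/σ₀² = 1/6.5297 − 7/65.0 = 0.153146 − 0.107692 = 0.045454.
Hence σ₀² = 1/0.045454 ≈ 22.0.

σ₀² = 22.0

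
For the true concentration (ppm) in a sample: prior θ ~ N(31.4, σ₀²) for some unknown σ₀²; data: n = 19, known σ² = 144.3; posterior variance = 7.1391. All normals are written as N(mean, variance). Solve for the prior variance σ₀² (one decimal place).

σ₀² = 119.0

For the Normal–Normal model with known σ², precisions add: τ_n = τ₀ + n/σ².
So 1/σ₀² = 1/7.1391 − 19/144.3 = 0.140074 − 0.131670 = 0.008404.
Hence σ₀² = 1/0.008404 ≈ 119.0.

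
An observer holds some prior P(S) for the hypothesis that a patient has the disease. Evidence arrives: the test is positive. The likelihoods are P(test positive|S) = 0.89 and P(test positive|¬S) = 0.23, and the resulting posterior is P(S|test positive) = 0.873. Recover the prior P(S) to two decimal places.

P(S) = 0.64

Bayes' rule in odds form gives O(S|E) = O(S)·[P(E|S)/P(E|¬S)], hence O(S) = O(S|E)/LR.
Posterior odds = 0.873/(1−0.873) = 6.8740. LR = 0.89/0.23 = 3.8696.
Prior odds = 6.8740/3.8696 = 1.7764, so P(S) = 1.7764/(1+1.7764) ≈ 0.64.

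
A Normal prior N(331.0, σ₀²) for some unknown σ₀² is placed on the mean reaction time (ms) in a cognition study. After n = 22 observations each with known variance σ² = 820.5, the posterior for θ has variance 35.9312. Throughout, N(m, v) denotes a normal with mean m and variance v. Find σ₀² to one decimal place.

Posterior precision equals prior precision plus data precision: 1/σ_n² = 1/σ₀² + n/σ².
So 1/σ₀² = 1/35.9312 − 22/820.5 = 0.027831 − 0.026813 = 0.001018.
Hence σ₀² = 1/0.001018 ≈ 982.3.

σ₀² = 982.3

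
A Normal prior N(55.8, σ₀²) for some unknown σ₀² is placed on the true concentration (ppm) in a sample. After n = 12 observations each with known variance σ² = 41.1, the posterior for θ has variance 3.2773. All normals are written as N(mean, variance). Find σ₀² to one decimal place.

For the Normal–Normal model with known σ², precisions add: τ_n = τ₀ + n/σ².
So 1/σ₀² = 1/3.2773 − 12/41.1 = 0.305129 − 0.291971 = 0.013158.
Hence σ₀² = 1/0.013158 ≈ 76.0.

σ₀² = 76.0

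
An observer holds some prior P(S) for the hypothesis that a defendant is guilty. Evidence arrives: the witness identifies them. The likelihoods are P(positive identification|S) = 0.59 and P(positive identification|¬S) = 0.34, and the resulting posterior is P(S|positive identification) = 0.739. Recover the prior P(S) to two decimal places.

P(S) = 0.62

In odds form, posterior odds = prior odds × likelihood ratio, so prior odds = posterior odds ÷ LR.
Posterior odds = 0.739/(1−0.739) = 2.8314. LR = 0.59/0.34 = 1.7353.
Prior odds = 2.8314/1.7353 = 1.6316, so P(S) = 1.6316/(1+1.6316) ≈ 0.62.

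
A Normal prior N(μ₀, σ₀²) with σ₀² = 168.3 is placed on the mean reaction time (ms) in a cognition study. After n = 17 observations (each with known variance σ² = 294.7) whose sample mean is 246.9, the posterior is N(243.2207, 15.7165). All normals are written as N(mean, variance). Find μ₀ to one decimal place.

With known observation variance, the Normal–Normal posterior has precision τ_n = τ₀ + n/σ² and mean μ_n = (τ₀μ₀ + (n/σ²)x̄)/τ_n.
Here τ₀ = 1/168.3 = 0.005942 and τ_data = 17/294.7 = 0.057686, so τ_n = 0.063628.
Rearranging for μ₀: μ₀ = (μ_n·τ_n − τ_data·x̄)/τ₀ = (243.2207·0.063628 − 0.057686·246.9) / 0.005942 = 1.232973/0.005942 ≈ 207.5.

μ₀ = 207.5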